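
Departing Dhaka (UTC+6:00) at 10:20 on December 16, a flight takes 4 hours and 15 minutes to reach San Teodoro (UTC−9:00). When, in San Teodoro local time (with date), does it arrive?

Convert departure to UTC: 10:20 − 6:00 = 04:20 UTC on Dec 16.
Add 4 hours and 15 minutes travel time → 08:35 UTC.
San Teodoro is UTC−9:00, so local arrival = 08:35 − 9:00 = 23:35 on Dec 15.

23:35 on Dec 15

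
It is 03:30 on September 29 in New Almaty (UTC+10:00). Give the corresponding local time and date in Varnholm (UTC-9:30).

08:00 on September 28

Varnholm is 19:30 behind New Almaty.
Shift by the zone difference: 03:30 − 19:30 = 08:00 on Sep 28 in Varnholm.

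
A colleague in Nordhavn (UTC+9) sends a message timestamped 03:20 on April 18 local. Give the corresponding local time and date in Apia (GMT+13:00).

07:20 on April 18

In UTC: 03:20 − 9:00 = 18:20 on Apr 17.
Apia is UTC+13:00: 18:20 + 13:00 = 07:20 on Apr 18.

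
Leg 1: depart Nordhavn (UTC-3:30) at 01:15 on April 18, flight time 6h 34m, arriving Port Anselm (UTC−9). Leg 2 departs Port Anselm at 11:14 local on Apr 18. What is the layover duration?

Convert departure to UTC: 01:15 + 3:30 = 04:45 UTC on Apr 18.
Add 6 hours 34 minutes flight time → 11:19 UTC.
Port Anselm is UTC−9:00, so local arrival = 11:19 − 9:00 = 02:19 on Apr 18.
Layover = 11:14 − 02:19 = 8 hours 55 minutes.

8 hours 55 minutes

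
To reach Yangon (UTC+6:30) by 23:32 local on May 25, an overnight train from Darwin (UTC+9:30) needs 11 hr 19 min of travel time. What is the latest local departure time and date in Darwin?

Target arrival in UTC: 23:32 − 6:30 = 17:02 on May 25.
Subtract 11 hours and 19 minutes → departure 05:43 UTC on May 25.
Darwin is UTC+9:30: 05:43 + 9:30 = 15:13 on May 25.

15:13 on May 25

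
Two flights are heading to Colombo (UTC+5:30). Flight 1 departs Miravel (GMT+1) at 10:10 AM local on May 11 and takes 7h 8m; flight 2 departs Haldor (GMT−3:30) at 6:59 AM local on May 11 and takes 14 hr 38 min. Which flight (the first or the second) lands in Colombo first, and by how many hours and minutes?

the first, by 8 hours 49 minutes

Flight 1 in UTC: 10:10 AM − 1:00 = 9:10 AM on May 11.
+7 hours and 8 minutes → arrive 4:18 PM UTC on May 11.
Flight 2 in UTC: 6:59 AM + 3:30 = 10:29 AM on May 11.
+14 hours and 38 minutes → arrive 1:07 AM UTC on May 12.
Flight 1 lands earlier by 8 hours 49 minutes.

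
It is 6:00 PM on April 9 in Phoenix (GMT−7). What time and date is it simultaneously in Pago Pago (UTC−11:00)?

2:00 PM on April 9

In UTC: 6:00 PM + 7:00 = 1:00 AM on Apr 10.
Pago Pago is UTC−11:00: 1:00 AM − 11:00 = 2:00 PM on Apr 9.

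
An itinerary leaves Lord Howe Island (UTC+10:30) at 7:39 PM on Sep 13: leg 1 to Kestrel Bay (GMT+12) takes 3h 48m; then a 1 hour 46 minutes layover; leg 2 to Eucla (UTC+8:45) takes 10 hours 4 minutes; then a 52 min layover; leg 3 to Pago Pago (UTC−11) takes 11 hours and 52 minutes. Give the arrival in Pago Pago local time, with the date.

2:31 AM on September 14

Convert departure to UTC: 7:39 PM − 10:30 = 9:09 AM UTC on Sep 13.
Add 3 hours 48 minutes leg 1 → 12:57 PM UTC.
Add 1 hour and 46 minutes layover in Kestrel Bay → 2:43 PM UTC.
Add 10 hours and 4 minutes leg 2 → 12:47 AM UTC (Sep 14).
Add 52 minutes layover in Eucla → 1:39 AM UTC.
Add 11 hours and 52 minutes leg 3 → 1:31 PM UTC.
Pago Pago is UTC−11:00, so local arrival = 1:31 PM − 11:00 = 2:31 AM on Sep 14.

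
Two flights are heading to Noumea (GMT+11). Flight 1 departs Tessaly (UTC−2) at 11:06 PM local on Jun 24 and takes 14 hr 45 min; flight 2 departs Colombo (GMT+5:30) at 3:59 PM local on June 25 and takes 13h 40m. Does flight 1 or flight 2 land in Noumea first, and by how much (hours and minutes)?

the first, by 8 hours 18 minutes

Flight 1 in UTC: 11:06 PM + 2:00 = 1:06 AM on Jun 25.
+14 hours 45 minutes → arrive 3:51 PM UTC on Jun 25.
Flight 2 in UTC: 3:59 PM − 5:30 = 10:29 AM on Jun 25.
+13 hours and 40 minutes → arrive 12:09 AM UTC on Jun 26.
Flight 1 lands earlier by 8 hours 18 minutes.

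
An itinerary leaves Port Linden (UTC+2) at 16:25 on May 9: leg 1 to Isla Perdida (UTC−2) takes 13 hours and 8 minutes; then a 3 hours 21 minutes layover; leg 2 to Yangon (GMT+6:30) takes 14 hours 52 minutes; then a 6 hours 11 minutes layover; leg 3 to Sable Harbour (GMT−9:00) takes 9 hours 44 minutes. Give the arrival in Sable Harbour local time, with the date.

Convert departure to UTC: 16:25 − 2:00 = 14:25 UTC on May 9.
Add 13 hours 8 minutes leg 1 → 03:33 UTC (May 10).
Add 3 hours 21 minutes layover in Isla Perdida → 06:54 UTC.
Add 14 hours and 52 minutes leg 2 → 21:46 UTC.
Add 6 hours 11 minutes layover in Yangon → 03:57 UTC (May 11).
Add 9 hours 44 minutes leg 3 → 13:41 UTC.
Sable Harbour is UTC−9:00, so local arrival = 13:41 − 9:00 = 04:41 on May 11.

04:41 on May 11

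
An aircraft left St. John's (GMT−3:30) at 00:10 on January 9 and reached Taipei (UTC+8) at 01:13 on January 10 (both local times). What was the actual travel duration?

13 hours 33 minutes

Departure in UTC: 00:10 + 3:30 = 03:40 on Jan 9.
Arrival in UTC: 01:13 − 8:00 = 17:13 on Jan 9.
Elapsed = 17:13 − 03:40 = 13 hours 33 minutes.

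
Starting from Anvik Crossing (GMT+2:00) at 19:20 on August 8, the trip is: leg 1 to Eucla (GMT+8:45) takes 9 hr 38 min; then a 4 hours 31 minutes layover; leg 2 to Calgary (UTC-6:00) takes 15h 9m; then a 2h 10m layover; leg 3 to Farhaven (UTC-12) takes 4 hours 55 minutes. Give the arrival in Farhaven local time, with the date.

17:43 on August 9

Convert departure to UTC: 19:20 − 2:00 = 17:20 UTC on Aug 8.
Add 9 hours 38 minutes leg 1 → 02:58 UTC (Aug 9).
Add 4 hours 31 minutes layover in Eucla → 07:29 UTC.
Add 15 hours and 9 minutes leg 2 → 22:38 UTC.
Add 2 hours 10 minutes layover in Calgary → 00:48 UTC (Aug 10).
Add 4 hours and 55 minutes leg 3 → 05:43 UTC.
Farhaven is UTC−12:00, so local arrival = 05:43 − 12:00 = 17:43 on Aug 9.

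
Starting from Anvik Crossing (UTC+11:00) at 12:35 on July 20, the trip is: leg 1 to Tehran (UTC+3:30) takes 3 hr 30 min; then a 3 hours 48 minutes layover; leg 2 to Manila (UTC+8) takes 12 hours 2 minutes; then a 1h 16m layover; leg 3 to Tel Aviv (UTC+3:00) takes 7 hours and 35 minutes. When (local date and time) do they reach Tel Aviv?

08:46 on July 21

Convert departure to UTC: 12:35 − 11:00 = 01:35 UTC on Jul 20.
Add 3 hours and 30 minutes leg 1 → 05:05 UTC.
Add 3 hours 48 minutes layover in Tehran → 08:53 UTC.
Add 12 hours and 2 minutes leg 2 → 20:55 UTC.
Add 1 hour and 16 minutes layover in Manila → 22:11 UTC.
Add 7 hours and 35 minutes leg 3 → 05:46 UTC (Jul 21).
Tel Aviv is UTC+3:00, so local arrival = 05:46 + 3:00 = 08:46 on Jul 21.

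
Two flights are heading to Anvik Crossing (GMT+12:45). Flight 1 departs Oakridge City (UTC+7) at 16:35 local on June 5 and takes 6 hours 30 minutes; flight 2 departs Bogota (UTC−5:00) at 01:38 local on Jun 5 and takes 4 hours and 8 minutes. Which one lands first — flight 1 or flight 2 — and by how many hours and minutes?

Flight 1 in UTC: 16:35 − 7:00 = 09:35 on Jun 5.
+6 hours and 30 minutes → arrive 16:05 UTC on Jun 5.
Flight 2 in UTC: 01:38 + 5:00 = 06:38 on Jun 5.
+4 hours and 8 minutes → arrive 10:46 UTC on Jun 5.
Flight 2 lands earlier by 5 hours 19 minutes.

the second, by 5 hours 19 minutes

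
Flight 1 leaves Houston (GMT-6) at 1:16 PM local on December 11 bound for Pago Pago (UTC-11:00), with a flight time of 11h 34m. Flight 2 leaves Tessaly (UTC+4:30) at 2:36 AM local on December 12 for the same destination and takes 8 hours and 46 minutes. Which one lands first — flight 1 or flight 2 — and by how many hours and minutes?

Flight 1 in UTC: 1:16 PM + 6:00 = 7:16 PM on Dec 11.
+11 hours 34 minutes → arrive 6:50 AM UTC on Dec 12.
Flight 2 in UTC: 2:36 AM − 4:30 = 10:06 PM on Dec 11.
+8 hours 46 minutes → arrive 6:52 AM UTC on Dec 12.
Flight 1 lands earlier by 2 minutes.

the first, by 2 minutes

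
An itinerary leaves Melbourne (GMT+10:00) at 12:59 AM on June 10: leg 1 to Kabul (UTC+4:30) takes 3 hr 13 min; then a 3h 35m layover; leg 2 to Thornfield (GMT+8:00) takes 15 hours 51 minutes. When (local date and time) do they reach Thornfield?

9:38 PM on June 10

Convert departure to UTC: 12:59 AM − 10:00 = 2:59 PM UTC on Jun 9.
Add 3 hours and 13 minutes leg 1 → 6:12 PM UTC.
Add 3 hours 35 minutes layover in Kabul → 9:47 PM UTC.
Add 15 hours and 51 minutes leg 2 → 1:38 PM UTC (Jun 10).
Thornfield is UTC+8:00, so local arrival = 1:38 PM + 8:00 = 9:38 PM on Jun 10.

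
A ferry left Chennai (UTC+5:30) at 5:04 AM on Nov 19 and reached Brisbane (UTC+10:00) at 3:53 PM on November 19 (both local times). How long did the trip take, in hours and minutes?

6 hours 19 minutes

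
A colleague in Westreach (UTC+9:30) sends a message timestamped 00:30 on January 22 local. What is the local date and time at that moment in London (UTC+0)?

15:00 on January 21

London is 9:30 behind Westreach.
Shift by the zone difference: 00:30 − 9:30 = 15:00 on Jan 21 in London.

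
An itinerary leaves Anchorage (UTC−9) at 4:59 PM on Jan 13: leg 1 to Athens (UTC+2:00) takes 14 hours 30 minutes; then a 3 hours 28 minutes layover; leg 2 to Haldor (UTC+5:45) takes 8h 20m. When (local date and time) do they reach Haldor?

Convert departure to UTC: 4:59 PM + 9:00 = 1:59 AM UTC on Jan 14.
Add 14 hours and 30 minutes leg 1 → 4:29 PM UTC.
Add 3 hours 28 minutes layover in Athens → 7:57 PM UTC.
Add 8 hours and 20 minutes leg 2 → 4:17 AM UTC (Jan 15).
Haldor is UTC+5:45, so local arrival = 4:17 AM + 5:45 = 10:02 AM on Jan 15.

10:02 AM on January 15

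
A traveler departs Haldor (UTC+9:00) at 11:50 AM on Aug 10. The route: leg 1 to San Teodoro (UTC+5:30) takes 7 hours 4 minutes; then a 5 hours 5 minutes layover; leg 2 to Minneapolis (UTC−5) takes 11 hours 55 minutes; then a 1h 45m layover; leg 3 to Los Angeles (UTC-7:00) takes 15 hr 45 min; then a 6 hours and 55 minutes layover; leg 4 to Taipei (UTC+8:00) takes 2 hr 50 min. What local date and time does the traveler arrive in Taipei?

2:09 PM on August 12

Convert departure to UTC: 11:50 AM − 9:00 = 2:50 AM UTC on Aug 10.
Add 7 hours 4 minutes leg 1 → 9:54 AM UTC.
Add 5 hours and 5 minutes layover in San Teodoro → 2:59 PM UTC.
Add 11 hours and 55 minutes leg 2 → 2:54 AM UTC (Aug 11).
Add 1 hour and 45 minutes layover in Minneapolis → 4:39 AM UTC.
Add 15 hours 45 minutes leg 3 → 8:24 PM UTC.
Add 6 hours and 55 minutes layover in Los Angeles → 3:19 AM UTC (Aug 12).
Add 2 hours and 50 minutes leg 4 → 6:09 AM UTC.
Taipei is UTC+8:00, so local arrival = 6:09 AM + 8:00 = 2:09 PM on Aug 12.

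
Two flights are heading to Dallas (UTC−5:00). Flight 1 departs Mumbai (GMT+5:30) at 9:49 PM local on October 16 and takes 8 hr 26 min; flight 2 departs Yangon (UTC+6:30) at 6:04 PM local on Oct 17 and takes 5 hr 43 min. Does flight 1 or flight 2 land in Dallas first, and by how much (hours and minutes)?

Flight 1 in UTC: 9:49 PM − 5:30 = 4:19 PM on Oct 16.
+8 hours 26 minutes → arrive 12:45 AM UTC on Oct 17.
Flight 2 in UTC: 6:04 PM − 6:30 = 11:34 AM on Oct 17.
+5 hours 43 minutes → arrive 5:17 PM UTC on Oct 17.
Flight 1 lands earlier by 16 hours 32 minutes.

the first, by 16 hours 32 minutes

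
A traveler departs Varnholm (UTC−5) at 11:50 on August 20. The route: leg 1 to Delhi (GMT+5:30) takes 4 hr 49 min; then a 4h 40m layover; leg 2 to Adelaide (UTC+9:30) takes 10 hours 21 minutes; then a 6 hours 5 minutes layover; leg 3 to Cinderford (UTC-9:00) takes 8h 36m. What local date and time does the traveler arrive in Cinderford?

18:21 on August 21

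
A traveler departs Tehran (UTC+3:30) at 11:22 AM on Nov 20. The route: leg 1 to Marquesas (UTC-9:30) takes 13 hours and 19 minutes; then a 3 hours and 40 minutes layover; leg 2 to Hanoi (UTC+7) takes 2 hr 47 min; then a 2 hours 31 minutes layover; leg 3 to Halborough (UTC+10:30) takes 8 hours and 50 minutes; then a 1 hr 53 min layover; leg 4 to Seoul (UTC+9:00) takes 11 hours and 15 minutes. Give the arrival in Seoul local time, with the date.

1:07 PM on Nov 22

Convert departure to UTC: 11:22 AM − 3:30 = 7:52 AM UTC on Nov 20.
Add 13 hours 19 minutes leg 1 → 9:11 PM UTC.
Add 3 hours 40 minutes layover in Marquesas → 12:51 AM UTC (Nov 21).
Add 2 hours 47 minutes leg 2 → 3:38 AM UTC.
Add 2 hours and 31 minutes layover in Hanoi → 6:09 AM UTC.
Add 8 hours 50 minutes leg 3 → 2:59 PM UTC.
Add 1 hour and 53 minutes layover in Halborough → 4:52 PM UTC.
Add 11 hours 15 minutes leg 4 → 4:07 AM UTC (Nov 22).
Seoul is UTC+9:00, so local arrival = 4:07 AM + 9:00 = 1:07 PM on Nov 22.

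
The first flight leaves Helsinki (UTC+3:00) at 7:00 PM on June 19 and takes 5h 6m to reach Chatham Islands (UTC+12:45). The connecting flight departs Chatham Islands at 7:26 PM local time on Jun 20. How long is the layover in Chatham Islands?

9 hours 35 minutes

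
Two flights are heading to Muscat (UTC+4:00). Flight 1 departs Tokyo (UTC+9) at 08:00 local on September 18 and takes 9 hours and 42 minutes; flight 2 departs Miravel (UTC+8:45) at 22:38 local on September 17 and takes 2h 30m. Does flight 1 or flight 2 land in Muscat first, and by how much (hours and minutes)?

the second, by 16 hours 19 minutes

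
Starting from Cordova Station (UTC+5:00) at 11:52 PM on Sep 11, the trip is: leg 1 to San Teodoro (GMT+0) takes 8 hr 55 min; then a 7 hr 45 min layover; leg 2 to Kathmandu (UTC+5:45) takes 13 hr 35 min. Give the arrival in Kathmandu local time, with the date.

6:52 AM on Sep 13

Convert departure to UTC: 11:52 PM − 5:00 = 6:52 PM UTC on Sep 11.
Add 8 hours 55 minutes leg 1 → 3:47 AM UTC (Sep 12).
Add 7 hours and 45 minutes layover in San Teodoro → 11:32 AM UTC.
Add 13 hours and 35 minutes leg 2 → 1:07 AM UTC (Sep 13).
Kathmandu is UTC+5:45, so local arrival = 1:07 AM + 5:45 = 6:52 AM on Sep 13.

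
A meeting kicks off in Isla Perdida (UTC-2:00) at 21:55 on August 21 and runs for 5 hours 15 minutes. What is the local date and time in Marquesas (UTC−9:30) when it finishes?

19:40 on August 21

Convert start to UTC: 21:55 + 2:00 = 23:55 UTC on Aug 21.
Add 5 hours 15 minutes duration → 05:10 UTC (Aug 22).
Marquesas is UTC−9:30, so local end time = 05:10 − 9:30 = 19:40 on Aug 21.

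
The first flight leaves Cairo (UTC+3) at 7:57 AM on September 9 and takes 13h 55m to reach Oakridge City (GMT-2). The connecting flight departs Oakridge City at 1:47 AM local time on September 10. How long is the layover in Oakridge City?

8 hours 55 minutes

Convert departure to UTC: 7:57 AM − 3:00 = 4:57 AM UTC on Sep 9.
Add 13 hours and 55 minutes flight time → 6:52 PM UTC.
Oakridge City is UTC−2:00, so local arrival = 6:52 PM − 2:00 = 4:52 PM on Sep 9.
Layover = 1:47 AM − 4:52 PM (+1 day) = 8 hours 55 minutes.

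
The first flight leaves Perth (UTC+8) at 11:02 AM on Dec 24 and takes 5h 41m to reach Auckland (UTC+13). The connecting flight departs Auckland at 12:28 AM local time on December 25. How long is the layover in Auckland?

2 hours 45 minutes

Convert departure to UTC: 11:02 AM − 8:00 = 3:02 AM UTC on Dec 24.
Add 5 hours and 41 minutes flight time → 8:43 AM UTC.
Auckland is UTC+13:00, so local arrival = 8:43 AM + 13:00 = 9:43 PM on Dec 24.
Layover = 12:28 AM − 9:43 PM (+1 day) = 2 hours 45 minutes.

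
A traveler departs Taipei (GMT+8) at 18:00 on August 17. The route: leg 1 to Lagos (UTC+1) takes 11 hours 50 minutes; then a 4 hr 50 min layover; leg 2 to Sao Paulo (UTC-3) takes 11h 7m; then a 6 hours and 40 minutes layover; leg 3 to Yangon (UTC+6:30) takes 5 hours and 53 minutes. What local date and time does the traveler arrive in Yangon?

Convert departure to UTC: 18:00 − 8:00 = 10:00 UTC on Aug 17.
Add 11 hours and 50 minutes leg 1 → 21:50 UTC.
Add 4 hours 50 minutes layover in Lagos → 02:40 UTC (Aug 18).
Add 11 hours and 7 minutes leg 2 → 13:47 UTC.
Add 6 hours 40 minutes layover in Sao Paulo → 20:27 UTC.
Add 5 hours and 53 minutes leg 3 → 02:20 UTC (Aug 19).
Yangon is UTC+6:30, so local arrival = 02:20 + 6:30 = 08:50 on Aug 19.

08:50 on Aug 19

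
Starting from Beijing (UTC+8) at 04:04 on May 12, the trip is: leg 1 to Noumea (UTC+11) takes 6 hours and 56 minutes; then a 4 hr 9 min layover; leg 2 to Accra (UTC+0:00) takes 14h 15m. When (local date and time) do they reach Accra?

Convert departure to UTC: 04:04 − 8:00 = 20:04 UTC on May 11.
Add 6 hours 56 minutes leg 1 → 03:00 UTC (May 12).
Add 4 hours and 9 minutes layover in Noumea → 07:09 UTC.
Add 14 hours 15 minutes leg 2 → 21:24 UTC.
Accra is UTC+0, so local arrival is the same: 21:24 on May 12.

21:24 on May 12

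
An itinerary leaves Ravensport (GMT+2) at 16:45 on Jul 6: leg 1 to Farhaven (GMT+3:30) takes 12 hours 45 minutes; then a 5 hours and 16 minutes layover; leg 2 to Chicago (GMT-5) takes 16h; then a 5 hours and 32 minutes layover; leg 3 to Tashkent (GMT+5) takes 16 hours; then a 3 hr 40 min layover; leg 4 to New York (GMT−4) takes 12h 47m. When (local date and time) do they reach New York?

Convert departure to UTC: 16:45 − 2:00 = 14:45 UTC on Jul 6.
Add 12 hours and 45 minutes leg 1 → 03:30 UTC (Jul 7).
Add 5 hours 16 minutes layover in Farhaven → 08:46 UTC.
Add 16 hours leg 2 → 00:46 UTC (Jul 8).
Add 5 hours and 32 minutes layover in Chicago → 06:18 UTC.
Add 16 hours leg 3 → 22:18 UTC.
Add 3 hours and 40 minutes layover in Tashkent → 01:58 UTC (Jul 9).
Add 12 hours and 47 minutes leg 4 → 14:45 UTC.
New York is UTC−4:00, so local arrival = 14:45 − 4:00 = 10:45 on Jul 9.

10:45 on July 9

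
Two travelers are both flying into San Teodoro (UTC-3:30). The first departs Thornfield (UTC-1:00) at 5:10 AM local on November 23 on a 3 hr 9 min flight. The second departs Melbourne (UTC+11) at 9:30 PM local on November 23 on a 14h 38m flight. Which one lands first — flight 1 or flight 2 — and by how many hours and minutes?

Flight 1 in UTC: 5:10 AM + 1:00 = 6:10 AM on Nov 23.
+3 hours and 9 minutes → arrive 9:19 AM UTC on Nov 23.
Flight 2 in UTC: 9:30 PM − 11:00 = 10:30 AM on Nov 23.
+14 hours and 38 minutes → arrive 1:08 AM UTC on Nov 24.
Flight 1 lands earlier by 15 hours 49 minutes.

the first, by 15 hours 49 minutes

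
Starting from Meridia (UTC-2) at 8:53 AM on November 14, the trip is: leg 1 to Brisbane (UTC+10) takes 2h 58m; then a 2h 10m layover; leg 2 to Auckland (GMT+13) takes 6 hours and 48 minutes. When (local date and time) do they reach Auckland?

Convert departure to UTC: 8:53 AM + 2:00 = 10:53 AM UTC on Nov 14.
Add 2 hours 58 minutes leg 1 → 1:51 PM UTC.
Add 2 hours and 10 minutes layover in Brisbane → 4:01 PM UTC.
Add 6 hours 48 minutes leg 2 → 10:49 PM UTC.
Auckland is UTC+13:00, so local arrival = 10:49 PM + 13:00 = 11:49 AM on Nov 15.

11:49 AM on November 15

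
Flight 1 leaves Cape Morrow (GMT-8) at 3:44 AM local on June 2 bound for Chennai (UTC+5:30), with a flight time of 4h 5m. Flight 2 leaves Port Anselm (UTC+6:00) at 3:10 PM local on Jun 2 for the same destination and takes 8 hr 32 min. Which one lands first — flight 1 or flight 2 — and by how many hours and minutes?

the first, by 1 hour 53 minutes

Flight 1 in UTC: 3:44 AM + 8:00 = 11:44 AM on Jun 2.
+4 hours and 5 minutes → arrive 3:49 PM UTC on Jun 2.
Flight 2 in UTC: 3:10 PM − 6:00 = 9:10 AM on Jun 2.
+8 hours and 32 minutes → arrive 5:42 PM UTC on Jun 2.
Flight 1 lands earlier by 1 hour 53 minutes.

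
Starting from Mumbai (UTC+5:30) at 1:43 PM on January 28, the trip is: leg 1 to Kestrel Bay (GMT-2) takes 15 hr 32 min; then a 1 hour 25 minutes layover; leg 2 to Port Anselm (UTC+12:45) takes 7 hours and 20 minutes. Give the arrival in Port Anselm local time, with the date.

9:15 PM on January 29

Convert departure to UTC: 1:43 PM − 5:30 = 8:13 AM UTC on Jan 28.
Add 15 hours and 32 minutes leg 1 → 11:45 PM UTC.
Add 1 hour and 25 minutes layover in Kestrel Bay → 1:10 AM UTC (Jan 29).
Add 7 hours and 20 minutes leg 2 → 8:30 AM UTC.
Port Anselm is UTC+12:45, so local arrival = 8:30 AM + 12:45 = 9:15 PM on Jan 29.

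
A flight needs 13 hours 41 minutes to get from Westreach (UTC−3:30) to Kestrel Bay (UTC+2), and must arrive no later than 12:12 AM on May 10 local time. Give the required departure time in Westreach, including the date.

Target arrival in UTC: 12:12 AM − 2:00 = 10:12 PM on May 9.
Subtract 13 hours 41 minutes → departure 8:31 AM UTC on May 9.
Westreach is UTC−3:30: 8:31 AM − 3:30 = 5:01 AM on May 9.

5:01 AM on May 9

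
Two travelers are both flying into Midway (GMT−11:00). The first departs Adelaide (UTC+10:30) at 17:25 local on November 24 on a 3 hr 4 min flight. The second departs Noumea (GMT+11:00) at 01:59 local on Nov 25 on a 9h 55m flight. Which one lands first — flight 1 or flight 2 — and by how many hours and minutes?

Flight 1 in UTC: 17:25 − 10:30 = 06:55 on Nov 24.
+3 hours 4 minutes → arrive 09:59 UTC on Nov 24.
Flight 2 in UTC: 01:59 − 11:00 = 14:59 on Nov 24.
+9 hours and 55 minutes → arrive 00:54 UTC on Nov 25.
Flight 1 lands earlier by 14 hours 55 minutes.

the first, by 14 hours 55 minutes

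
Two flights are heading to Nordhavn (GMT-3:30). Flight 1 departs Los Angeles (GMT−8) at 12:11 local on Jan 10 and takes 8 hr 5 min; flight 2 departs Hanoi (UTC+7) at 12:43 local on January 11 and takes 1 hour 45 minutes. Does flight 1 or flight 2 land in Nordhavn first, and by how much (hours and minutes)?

the first, by 3 hours 12 minutes

Flight 1 in UTC: 12:11 + 8:00 = 20:11 on Jan 10.
+8 hours and 5 minutes → arrive 04:16 UTC on Jan 11.
Flight 2 in UTC: 12:43 − 7:00 = 05:43 on Jan 11.
+1 hour and 45 minutes → arrive 07:28 UTC on Jan 11.
Flight 1 lands earlier by 3 hours 12 minutes.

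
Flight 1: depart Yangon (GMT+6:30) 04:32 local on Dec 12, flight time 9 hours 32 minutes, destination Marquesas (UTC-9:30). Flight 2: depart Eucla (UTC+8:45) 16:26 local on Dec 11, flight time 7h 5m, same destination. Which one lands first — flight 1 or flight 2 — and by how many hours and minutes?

the second, by 16 hours 48 minutes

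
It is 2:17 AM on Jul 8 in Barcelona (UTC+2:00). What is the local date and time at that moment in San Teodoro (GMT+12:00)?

12:17 PM on Jul 8

In UTC: 2:17 AM − 2:00 = 12:17 AM on Jul 8.
San Teodoro is UTC+12:00: 12:17 AM + 12:00 = 12:17 PM on Jul 8.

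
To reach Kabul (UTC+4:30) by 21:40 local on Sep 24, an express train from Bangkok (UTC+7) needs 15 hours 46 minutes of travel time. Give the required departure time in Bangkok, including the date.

08:24 on September 24

Target arrival in UTC: 21:40 − 4:30 = 17:10 on Sep 24.
Subtract 15 hours and 46 minutes → departure 01:24 UTC on Sep 24.
Bangkok is UTC+7:00: 01:24 + 7:00 = 08:24 on Sep 24.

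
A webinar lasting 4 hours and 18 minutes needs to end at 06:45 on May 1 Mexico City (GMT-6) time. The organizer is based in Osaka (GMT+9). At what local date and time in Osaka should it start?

Target end time in UTC: 06:45 + 6:00 = 12:45 on May 1.
Subtract 4 hours and 18 minutes → start 08:27 UTC on May 1.
Osaka is UTC+9:00: 08:27 + 9:00 = 17:27 on May 1.

17:27 on May 1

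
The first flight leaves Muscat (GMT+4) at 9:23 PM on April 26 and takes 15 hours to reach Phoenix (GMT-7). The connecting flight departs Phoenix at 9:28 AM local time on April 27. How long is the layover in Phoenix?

8 hours 5 minutes

Convert departure to UTC: 9:23 PM − 4:00 = 5:23 PM UTC on Apr 26.
Add 15 hours flight time → 8:23 AM UTC (Apr 27).
Phoenix is UTC−7:00, so local arrival = 8:23 AM − 7:00 = 1:23 AM on Apr 27.
Layover = 9:28 AM − 1:23 AM = 8 hours 5 minutes.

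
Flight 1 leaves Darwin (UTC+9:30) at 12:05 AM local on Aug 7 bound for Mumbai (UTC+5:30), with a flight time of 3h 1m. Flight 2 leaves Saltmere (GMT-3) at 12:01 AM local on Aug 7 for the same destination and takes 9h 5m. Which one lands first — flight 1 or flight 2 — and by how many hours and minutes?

Flight 1 in UTC: 12:05 AM − 9:30 = 2:35 PM on Aug 6.
+3 hours 1 minute → arrive 5:36 PM UTC on Aug 6.
Flight 2 in UTC: 12:01 AM + 3:00 = 3:01 AM on Aug 7.
+9 hours and 5 minutes → arrive 12:06 PM UTC on Aug 7.
Flight 1 lands earlier by 18 hours 30 minutes.

the first, by 18 hours 30 minutes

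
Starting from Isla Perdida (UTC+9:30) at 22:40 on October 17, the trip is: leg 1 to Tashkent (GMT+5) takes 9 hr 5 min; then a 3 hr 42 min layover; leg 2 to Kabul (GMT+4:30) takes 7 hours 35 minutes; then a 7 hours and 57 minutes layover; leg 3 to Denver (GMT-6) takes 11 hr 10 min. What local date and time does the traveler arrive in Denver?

Convert departure to UTC: 22:40 − 9:30 = 13:10 UTC on Oct 17.
Add 9 hours 5 minutes leg 1 → 22:15 UTC.
Add 3 hours and 42 minutes layover in Tashkent → 01:57 UTC (Oct 18).
Add 7 hours 35 minutes leg 2 → 09:32 UTC.
Add 7 hours 57 minutes layover in Kabul → 17:29 UTC.
Add 11 hours 10 minutes leg 3 → 04:39 UTC (Oct 19).
Denver is UTC−6:00, so local arrival = 04:39 − 6:00 = 22:39 on Oct 18.

22:39 on October 18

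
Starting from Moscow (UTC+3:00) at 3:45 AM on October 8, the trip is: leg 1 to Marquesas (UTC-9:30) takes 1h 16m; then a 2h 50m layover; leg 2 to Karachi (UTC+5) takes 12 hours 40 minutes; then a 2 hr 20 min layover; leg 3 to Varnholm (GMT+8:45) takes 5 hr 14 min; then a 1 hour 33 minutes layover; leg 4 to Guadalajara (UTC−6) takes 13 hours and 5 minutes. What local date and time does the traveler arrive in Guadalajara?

9:43 AM on October 9

Convert departure to UTC: 3:45 AM − 3:00 = 12:45 AM UTC on Oct 8.
Add 1 hour 16 minutes leg 1 → 2:01 AM UTC.
Add 2 hours and 50 minutes layover in Marquesas → 4:51 AM UTC.
Add 12 hours 40 minutes leg 2 → 5:31 PM UTC.
Add 2 hours and 20 minutes layover in Karachi → 7:51 PM UTC.
Add 5 hours and 14 minutes leg 3 → 1:05 AM UTC (Oct 9).
Add 1 hour and 33 minutes layover in Varnholm → 2:38 AM UTC.
Add 13 hours 5 minutes leg 4 → 3:43 PM UTC.
Guadalajara is UTC−6:00, so local arrival = 3:43 PM − 6:00 = 9:43 AM on Oct 9.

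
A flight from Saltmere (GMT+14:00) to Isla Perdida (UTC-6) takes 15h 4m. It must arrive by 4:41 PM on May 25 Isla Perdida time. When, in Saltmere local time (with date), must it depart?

9:37 PM on May 25

Target arrival in UTC: 4:41 PM + 6:00 = 10:41 PM on May 25.
Subtract 15 hours 4 minutes → departure 7:37 AM UTC on May 25.
Saltmere is UTC+14:00: 7:37 AM + 14:00 = 9:37 PM on May 25.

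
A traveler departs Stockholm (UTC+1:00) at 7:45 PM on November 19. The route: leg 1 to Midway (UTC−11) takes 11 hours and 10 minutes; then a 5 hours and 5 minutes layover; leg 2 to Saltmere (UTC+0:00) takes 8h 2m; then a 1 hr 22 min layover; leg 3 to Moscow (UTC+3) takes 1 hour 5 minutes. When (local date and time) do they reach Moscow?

12:29 AM on Nov 21

Convert departure to UTC: 7:45 PM − 1:00 = 6:45 PM UTC on Nov 19.
Add 11 hours 10 minutes leg 1 → 5:55 AM UTC (Nov 20).
Add 5 hours and 5 minutes layover in Midway → 11:00 AM UTC.
Add 8 hours and 2 minutes leg 2 → 7:02 PM UTC.
Add 1 hour 22 minutes layover in Saltmere → 8:24 PM UTC.
Add 1 hour and 5 minutes leg 3 → 9:29 PM UTC.
Moscow is UTC+3:00, so local arrival = 9:29 PM + 3:00 = 12:29 AM on Nov 21.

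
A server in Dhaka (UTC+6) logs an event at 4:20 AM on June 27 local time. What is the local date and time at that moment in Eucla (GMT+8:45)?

7:05 AM on June 27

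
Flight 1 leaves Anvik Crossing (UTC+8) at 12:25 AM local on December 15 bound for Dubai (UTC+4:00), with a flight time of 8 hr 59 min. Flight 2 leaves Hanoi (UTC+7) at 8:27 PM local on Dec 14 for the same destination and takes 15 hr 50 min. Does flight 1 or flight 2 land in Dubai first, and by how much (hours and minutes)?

Flight 1 in UTC: 12:25 AM − 8:00 = 4:25 PM on Dec 14.
+8 hours and 59 minutes → arrive 1:24 AM UTC on Dec 15.
Flight 2 in UTC: 8:27 PM − 7:00 = 1:27 PM on Dec 14.
+15 hours 50 minutes → arrive 5:17 AM UTC on Dec 15.
Flight 1 lands earlier by 3 hours 53 minutes.

the first, by 3 hours 53 minutes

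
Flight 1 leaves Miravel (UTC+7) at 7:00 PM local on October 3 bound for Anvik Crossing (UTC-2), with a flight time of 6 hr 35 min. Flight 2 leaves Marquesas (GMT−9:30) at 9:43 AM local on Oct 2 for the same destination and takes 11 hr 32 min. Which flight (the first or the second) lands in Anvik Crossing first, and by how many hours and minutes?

Flight 1 in UTC: 7:00 PM − 7:00 = 12:00 PM on Oct 3.
+6 hours 35 minutes → arrive 6:35 PM UTC on Oct 3.
Flight 2 in UTC: 9:43 AM + 9:30 = 7:13 PM on Oct 2.
+11 hours and 32 minutes → arrive 6:45 AM UTC on Oct 3.
Flight 2 lands earlier by 11 hours 50 minutes.

the second, by 11 hours 50 minutes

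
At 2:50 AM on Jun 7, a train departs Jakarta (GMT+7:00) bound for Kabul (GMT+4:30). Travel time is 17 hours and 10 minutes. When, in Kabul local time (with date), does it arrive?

Convert departure to UTC: 2:50 AM − 7:00 = 7:50 PM UTC on Jun 6.
Add 17 hours and 10 minutes travel time → 1:00 PM UTC (Jun 7).
Kabul is UTC+4:30, so local arrival = 1:00 PM + 4:30 = 5:30 PM on Jun 7.

5:30 PM on June 7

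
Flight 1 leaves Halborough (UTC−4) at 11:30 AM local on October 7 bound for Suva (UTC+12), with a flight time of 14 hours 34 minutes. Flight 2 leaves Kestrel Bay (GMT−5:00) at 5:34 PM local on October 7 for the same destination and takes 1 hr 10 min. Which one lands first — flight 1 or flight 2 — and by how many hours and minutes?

the second, by 6 hours 20 minutes

Flight 1 in UTC: 11:30 AM + 4:00 = 3:30 PM on Oct 7.
+14 hours 34 minutes → arrive 6:04 AM UTC on Oct 8.
Flight 2 in UTC: 5:34 PM + 5:00 = 10:34 PM on Oct 7.
+1 hour and 10 minutes → arrive 11:44 PM UTC on Oct 7.
Flight 2 lands earlier by 6 hours 20 minutes.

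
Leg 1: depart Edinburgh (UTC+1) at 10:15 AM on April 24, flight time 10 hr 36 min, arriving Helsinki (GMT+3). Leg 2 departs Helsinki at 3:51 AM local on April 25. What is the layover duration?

5 hours

Convert departure to UTC: 10:15 AM − 1:00 = 9:15 AM UTC on Apr 24.
Add 10 hours 36 minutes flight time → 7:51 PM UTC.
Helsinki is UTC+3:00, so local arrival = 7:51 PM + 3:00 = 10:51 PM on Apr 24.
Layover = 3:51 AM − 10:51 PM (+1 day) = 5 hours.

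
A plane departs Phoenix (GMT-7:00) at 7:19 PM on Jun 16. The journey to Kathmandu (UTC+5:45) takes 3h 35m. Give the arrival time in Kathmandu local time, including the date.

11:39 AM on Jun 17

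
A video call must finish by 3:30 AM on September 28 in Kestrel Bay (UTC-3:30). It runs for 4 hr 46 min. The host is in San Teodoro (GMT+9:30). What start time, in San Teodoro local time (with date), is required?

Target end time in UTC: 3:30 AM + 3:30 = 7:00 AM on Sep 28.
Subtract 4 hours and 46 minutes → start 2:14 AM UTC on Sep 28.
San Teodoro is UTC+9:30: 2:14 AM + 9:30 = 11:44 AM on Sep 28.

11:44 AM on Sep 28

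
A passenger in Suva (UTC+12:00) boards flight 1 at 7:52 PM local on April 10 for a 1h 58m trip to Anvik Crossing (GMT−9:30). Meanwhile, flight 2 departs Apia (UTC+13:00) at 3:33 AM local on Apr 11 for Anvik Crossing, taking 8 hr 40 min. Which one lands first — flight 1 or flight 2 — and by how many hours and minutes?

the first, by 13 hours 23 minutes

Flight 1 in UTC: 7:52 PM − 12:00 = 7:52 AM on Apr 10.
+1 hour 58 minutes → arrive 9:50 AM UTC on Apr 10.
Flight 2 in UTC: 3:33 AM − 13:00 = 2:33 PM on Apr 10.
+8 hours and 40 minutes → arrive 11:13 PM UTC on Apr 10.
Flight 1 lands earlier by 13 hours 23 minutes.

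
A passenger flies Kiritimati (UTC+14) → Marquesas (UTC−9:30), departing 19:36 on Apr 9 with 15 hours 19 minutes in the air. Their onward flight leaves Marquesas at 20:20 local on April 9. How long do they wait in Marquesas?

8 hours 55 minutes

Convert departure to UTC: 19:36 − 14:00 = 05:36 UTC on Apr 9.
Add 15 hours 19 minutes flight time → 20:55 UTC.
Marquesas is UTC−9:30, so local arrival = 20:55 − 9:30 = 11:25 on Apr 9.
Layover = 20:20 − 11:25 = 8 hours 55 minutes.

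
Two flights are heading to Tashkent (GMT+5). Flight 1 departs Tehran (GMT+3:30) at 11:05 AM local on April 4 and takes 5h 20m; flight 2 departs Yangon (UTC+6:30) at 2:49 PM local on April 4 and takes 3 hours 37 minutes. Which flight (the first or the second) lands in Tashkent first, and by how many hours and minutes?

Flight 1 in UTC: 11:05 AM − 3:30 = 7:35 AM on Apr 4.
+5 hours and 20 minutes → arrive 12:55 PM UTC on Apr 4.
Flight 2 in UTC: 2:49 PM − 6:30 = 8:19 AM on Apr 4.
+3 hours and 37 minutes → arrive 11:56 AM UTC on Apr 4.
Flight 2 lands earlier by 59 minutes.

the second, by 59 minutes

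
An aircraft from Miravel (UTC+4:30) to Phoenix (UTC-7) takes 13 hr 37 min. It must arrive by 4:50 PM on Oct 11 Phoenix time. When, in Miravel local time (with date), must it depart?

Target arrival in UTC: 4:50 PM + 7:00 = 11:50 PM on Oct 11.
Subtract 13 hours 37 minutes → departure 10:13 AM UTC on Oct 11.
Miravel is UTC+4:30: 10:13 AM + 4:30 = 2:43 PM on Oct 11.

2:43 PM on Oct 11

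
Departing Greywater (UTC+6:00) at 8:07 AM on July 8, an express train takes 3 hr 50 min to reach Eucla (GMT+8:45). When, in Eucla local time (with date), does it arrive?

Convert departure to UTC: 8:07 AM − 6:00 = 2:07 AM UTC on Jul 8.
Add 3 hours 50 minutes travel time → 5:57 AM UTC.
Eucla is UTC+8:45, so local arrival = 5:57 AM + 8:45 = 2:42 PM on Jul 8.

2:42 PM on Jul 8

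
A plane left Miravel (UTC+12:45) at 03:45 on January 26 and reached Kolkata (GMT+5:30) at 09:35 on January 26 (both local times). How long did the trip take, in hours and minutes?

13 hours 5 minutes

Departure in UTC: 03:45 − 12:45 = 15:00 on Jan 25.
Arrival in UTC: 09:35 − 5:30 = 04:05 on Jan 26.
Elapsed = 04:05 − 15:00 (+1 day) = 13 hours 5 minutes.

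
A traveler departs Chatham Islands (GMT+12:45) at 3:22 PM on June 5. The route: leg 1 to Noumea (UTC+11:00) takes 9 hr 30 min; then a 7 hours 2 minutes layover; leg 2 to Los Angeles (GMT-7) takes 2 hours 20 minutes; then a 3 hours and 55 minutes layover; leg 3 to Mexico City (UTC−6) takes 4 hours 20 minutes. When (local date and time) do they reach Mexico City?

Convert departure to UTC: 3:22 PM − 12:45 = 2:37 AM UTC on Jun 5.
Add 9 hours 30 minutes leg 1 → 12:07 PM UTC.
Add 7 hours and 2 minutes layover in Noumea → 7:09 PM UTC.
Add 2 hours 20 minutes leg 2 → 9:29 PM UTC.
Add 3 hours and 55 minutes layover in Los Angeles → 1:24 AM UTC (Jun 6).
Add 4 hours 20 minutes leg 3 → 5:44 AM UTC.
Mexico City is UTC−6:00, so local arrival = 5:44 AM − 6:00 = 11:44 PM on Jun 5.

11:44 PM on Jun 5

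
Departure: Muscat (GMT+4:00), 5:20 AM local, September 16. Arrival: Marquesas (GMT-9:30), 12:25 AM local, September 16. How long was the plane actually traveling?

Departure in UTC: 5:20 AM − 4:00 = 1:20 AM on Sep 16.
Arrival in UTC: 12:25 AM + 9:30 = 9:55 AM on Sep 16.
Elapsed = 9:55 AM − 1:20 AM = 8 hours 35 minutes.

8 hours 35 minutes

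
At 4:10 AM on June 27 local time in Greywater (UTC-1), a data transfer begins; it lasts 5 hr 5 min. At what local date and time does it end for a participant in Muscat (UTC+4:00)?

2:15 PM on Jun 27

Convert start to UTC: 4:10 AM + 1:00 = 5:10 AM UTC on Jun 27.
Add 5 hours and 5 minutes duration → 10:15 AM UTC.
Muscat is UTC+4:00, so local end time = 10:15 AM + 4:00 = 2:15 PM on Jun 27.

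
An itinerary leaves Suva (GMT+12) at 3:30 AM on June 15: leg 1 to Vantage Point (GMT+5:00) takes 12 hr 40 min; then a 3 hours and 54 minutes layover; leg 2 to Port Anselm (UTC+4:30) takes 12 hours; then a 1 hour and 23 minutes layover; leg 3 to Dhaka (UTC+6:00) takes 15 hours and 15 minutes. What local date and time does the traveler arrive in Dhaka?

6:42 PM on Jun 16

Convert departure to UTC: 3:30 AM − 12:00 = 3:30 PM UTC on Jun 14.
Add 12 hours and 40 minutes leg 1 → 4:10 AM UTC (Jun 15).
Add 3 hours and 54 minutes layover in Vantage Point → 8:04 AM UTC.
Add 12 hours leg 2 → 8:04 PM UTC.
Add 1 hour and 23 minutes layover in Port Anselm → 9:27 PM UTC.
Add 15 hours and 15 minutes leg 3 → 12:42 PM UTC (Jun 16).
Dhaka is UTC+6:00, so local arrival = 12:42 PM + 6:00 = 6:42 PM on Jun 16.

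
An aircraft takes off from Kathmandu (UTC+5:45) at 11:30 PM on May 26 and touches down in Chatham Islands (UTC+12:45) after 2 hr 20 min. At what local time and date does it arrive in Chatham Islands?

8:50 AM on May 27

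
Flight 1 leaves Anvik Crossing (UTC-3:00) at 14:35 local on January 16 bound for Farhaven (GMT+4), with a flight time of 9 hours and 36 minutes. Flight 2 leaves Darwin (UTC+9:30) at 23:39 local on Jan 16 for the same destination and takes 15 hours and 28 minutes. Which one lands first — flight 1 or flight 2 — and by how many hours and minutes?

the first, by 2 hours 26 minutes

Flight 1 in UTC: 14:35 + 3:00 = 17:35 on Jan 16.
+9 hours and 36 minutes → arrive 03:11 UTC on Jan 17.
Flight 2 in UTC: 23:39 − 9:30 = 14:09 on Jan 16.
+15 hours 28 minutes → arrive 05:37 UTC on Jan 17.
Flight 1 lands earlier by 2 hours 26 minutes.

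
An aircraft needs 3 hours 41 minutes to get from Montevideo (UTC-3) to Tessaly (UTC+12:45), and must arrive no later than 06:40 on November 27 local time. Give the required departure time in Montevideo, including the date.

11:14 on November 26

Target arrival in UTC: 06:40 − 12:45 = 17:55 on Nov 26.
Subtract 3 hours 41 minutes → departure 14:14 UTC on Nov 26.
Montevideo is UTC−3:00: 14:14 − 3:00 = 11:14 on Nov 26.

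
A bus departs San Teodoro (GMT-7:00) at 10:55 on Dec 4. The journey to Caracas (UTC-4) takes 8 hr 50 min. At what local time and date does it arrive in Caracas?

Caracas is 3:00 ahead of San Teodoro.
After 8 hours 50 minutes it is 19:45 in San Teodoro.
Shift by the zone difference: 19:45 + 3:00 = 22:45 on Dec 4 in Caracas.

22:45 on December 4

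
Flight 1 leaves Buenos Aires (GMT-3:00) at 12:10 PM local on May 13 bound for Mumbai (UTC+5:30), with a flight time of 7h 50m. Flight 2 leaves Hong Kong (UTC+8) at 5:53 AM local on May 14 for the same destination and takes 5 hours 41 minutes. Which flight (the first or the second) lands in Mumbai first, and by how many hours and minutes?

Flight 1 in UTC: 12:10 PM + 3:00 = 3:10 PM on May 13.
+7 hours 50 minutes → arrive 11:00 PM UTC on May 13.
Flight 2 in UTC: 5:53 AM − 8:00 = 9:53 PM on May 13.
+5 hours 41 minutes → arrive 3:34 AM UTC on May 14.
Flight 1 lands earlier by 4 hours 34 minutes.

the first, by 4 hours 34 minutes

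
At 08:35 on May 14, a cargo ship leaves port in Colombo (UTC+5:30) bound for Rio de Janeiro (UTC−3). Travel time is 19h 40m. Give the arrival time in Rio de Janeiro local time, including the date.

19:45 on May 14

Convert departure to UTC: 08:35 − 5:30 = 03:05 UTC on May 14.
Add 19 hours 40 minutes travel time → 22:45 UTC.
Rio de Janeiro is UTC−3:00, so local arrival = 22:45 − 3:00 = 19:45 on May 14.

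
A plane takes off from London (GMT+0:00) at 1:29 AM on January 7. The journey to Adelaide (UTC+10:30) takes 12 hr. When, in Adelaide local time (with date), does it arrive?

11:59 PM on Jan 7

London is at UTC+0, so departure is already 1:29 AM UTC on Jan 7.
Add 12 hours travel time → 1:29 PM UTC.
Adelaide is UTC+10:30, so local arrival = 1:29 PM + 10:30 = 11:59 PM on Jan 7.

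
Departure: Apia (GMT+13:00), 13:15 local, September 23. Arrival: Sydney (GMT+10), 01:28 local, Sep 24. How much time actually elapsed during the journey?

Departure in UTC: 13:15 − 13:00 = 00:15 on Sep 23.
Arrival in UTC: 01:28 − 10:00 = 15:28 on Sep 23.
Elapsed = 15:28 − 00:15 = 15 hours 13 minutes.

15 hours 13 minutes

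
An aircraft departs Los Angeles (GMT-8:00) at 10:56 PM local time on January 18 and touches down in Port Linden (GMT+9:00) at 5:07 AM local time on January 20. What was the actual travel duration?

Port Linden is 17:00 ahead of Los Angeles.
Clock-face elapsed time (ignoring zones) is 30 hours 11 minutes.
Actual elapsed = 30 hours 11 minutes − 17:00 = 13 hours 11 minutes.

13 hours 11 minutes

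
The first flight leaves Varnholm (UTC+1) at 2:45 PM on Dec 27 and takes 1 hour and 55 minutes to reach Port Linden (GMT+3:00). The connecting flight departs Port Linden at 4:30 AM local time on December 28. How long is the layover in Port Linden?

Convert departure to UTC: 2:45 PM − 1:00 = 1:45 PM UTC on Dec 27.
Add 1 hour 55 minutes flight time → 3:40 PM UTC.
Port Linden is UTC+3:00, so local arrival = 3:40 PM + 3:00 = 6:40 PM on Dec 27.
Layover = 4:30 AM − 6:40 PM (+1 day) = 9 hours 50 minutes.

9 hours 50 minutes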